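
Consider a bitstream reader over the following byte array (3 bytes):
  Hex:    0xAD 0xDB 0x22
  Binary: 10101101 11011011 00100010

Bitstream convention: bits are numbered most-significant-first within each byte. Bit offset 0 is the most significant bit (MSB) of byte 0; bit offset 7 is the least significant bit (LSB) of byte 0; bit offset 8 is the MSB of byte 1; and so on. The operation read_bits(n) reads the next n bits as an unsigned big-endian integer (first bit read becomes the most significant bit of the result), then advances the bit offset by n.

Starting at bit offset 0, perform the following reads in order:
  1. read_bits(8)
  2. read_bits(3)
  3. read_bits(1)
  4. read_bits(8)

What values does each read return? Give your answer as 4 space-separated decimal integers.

Read 1: bits[0:8] width=8 -> value=173 (bin 10101101); offset now 8 = byte 1 bit 0; 16 bits remain
Read 2: bits[8:11] width=3 -> value=6 (bin 110); offset now 11 = byte 1 bit 3; 13 bits remain
Read 3: bits[11:12] width=1 -> value=1 (bin 1); offset now 12 = byte 1 bit 4; 12 bits remain
Read 4: bits[12:20] width=8 -> value=178 (bin 10110010); offset now 20 = byte 2 bit 4; 4 bits remain

Answer: 173 6 1 178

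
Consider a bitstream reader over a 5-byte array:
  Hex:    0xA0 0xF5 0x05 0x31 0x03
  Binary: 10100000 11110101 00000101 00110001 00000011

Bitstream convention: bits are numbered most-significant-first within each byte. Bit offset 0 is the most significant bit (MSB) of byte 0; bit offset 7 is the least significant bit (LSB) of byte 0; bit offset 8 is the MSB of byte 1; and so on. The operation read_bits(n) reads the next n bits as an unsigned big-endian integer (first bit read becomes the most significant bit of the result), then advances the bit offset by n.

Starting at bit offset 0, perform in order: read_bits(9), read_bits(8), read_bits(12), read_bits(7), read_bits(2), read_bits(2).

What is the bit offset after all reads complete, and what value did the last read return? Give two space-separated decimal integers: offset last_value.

Read 1: bits[0:9] width=9 -> value=321 (bin 101000001); offset now 9 = byte 1 bit 1; 31 bits remain
Read 2: bits[9:17] width=8 -> value=234 (bin 11101010); offset now 17 = byte 2 bit 1; 23 bits remain
Read 3: bits[17:29] width=12 -> value=166 (bin 000010100110); offset now 29 = byte 3 bit 5; 11 bits remain
Read 4: bits[29:36] width=7 -> value=16 (bin 0010000); offset now 36 = byte 4 bit 4; 4 bits remain
Read 5: bits[36:38] width=2 -> value=0 (bin 00); offset now 38 = byte 4 bit 6; 2 bits remain
Read 6: bits[38:40] width=2 -> value=3 (bin 11); offset now 40 = byte 5 bit 0; 0 bits remain

Answer: 40 3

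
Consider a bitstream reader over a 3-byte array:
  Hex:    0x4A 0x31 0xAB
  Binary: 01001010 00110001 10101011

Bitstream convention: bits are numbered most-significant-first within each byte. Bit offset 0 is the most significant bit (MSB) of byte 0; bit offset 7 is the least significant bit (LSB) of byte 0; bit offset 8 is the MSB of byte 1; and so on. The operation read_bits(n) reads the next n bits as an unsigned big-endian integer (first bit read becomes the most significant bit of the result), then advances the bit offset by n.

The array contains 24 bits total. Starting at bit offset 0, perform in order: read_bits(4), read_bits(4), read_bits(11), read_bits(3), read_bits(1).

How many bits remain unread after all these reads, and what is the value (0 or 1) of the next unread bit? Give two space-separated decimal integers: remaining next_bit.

Answer: 1 1

Derivation:
Read 1: bits[0:4] width=4 -> value=4 (bin 0100); offset now 4 = byte 0 bit 4; 20 bits remain
Read 2: bits[4:8] width=4 -> value=10 (bin 1010); offset now 8 = byte 1 bit 0; 16 bits remain
Read 3: bits[8:19] width=11 -> value=397 (bin 00110001101); offset now 19 = byte 2 bit 3; 5 bits remain
Read 4: bits[19:22] width=3 -> value=2 (bin 010); offset now 22 = byte 2 bit 6; 2 bits remain
Read 5: bits[22:23] width=1 -> value=1 (bin 1); offset now 23 = byte 2 bit 7; 1 bits remain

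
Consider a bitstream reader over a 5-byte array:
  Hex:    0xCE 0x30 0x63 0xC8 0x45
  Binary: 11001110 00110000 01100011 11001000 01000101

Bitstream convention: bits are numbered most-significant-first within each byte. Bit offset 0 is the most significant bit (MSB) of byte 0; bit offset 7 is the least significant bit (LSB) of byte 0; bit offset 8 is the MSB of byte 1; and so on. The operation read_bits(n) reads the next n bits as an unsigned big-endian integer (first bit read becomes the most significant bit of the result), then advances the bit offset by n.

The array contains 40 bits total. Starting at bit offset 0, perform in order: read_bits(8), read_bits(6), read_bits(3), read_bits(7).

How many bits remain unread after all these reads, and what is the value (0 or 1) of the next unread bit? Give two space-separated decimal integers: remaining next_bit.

Read 1: bits[0:8] width=8 -> value=206 (bin 11001110); offset now 8 = byte 1 bit 0; 32 bits remain
Read 2: bits[8:14] width=6 -> value=12 (bin 001100); offset now 14 = byte 1 bit 6; 26 bits remain
Read 3: bits[14:17] width=3 -> value=0 (bin 000); offset now 17 = byte 2 bit 1; 23 bits remain
Read 4: bits[17:24] width=7 -> value=99 (bin 1100011); offset now 24 = byte 3 bit 0; 16 bits remain

Answer: 16 1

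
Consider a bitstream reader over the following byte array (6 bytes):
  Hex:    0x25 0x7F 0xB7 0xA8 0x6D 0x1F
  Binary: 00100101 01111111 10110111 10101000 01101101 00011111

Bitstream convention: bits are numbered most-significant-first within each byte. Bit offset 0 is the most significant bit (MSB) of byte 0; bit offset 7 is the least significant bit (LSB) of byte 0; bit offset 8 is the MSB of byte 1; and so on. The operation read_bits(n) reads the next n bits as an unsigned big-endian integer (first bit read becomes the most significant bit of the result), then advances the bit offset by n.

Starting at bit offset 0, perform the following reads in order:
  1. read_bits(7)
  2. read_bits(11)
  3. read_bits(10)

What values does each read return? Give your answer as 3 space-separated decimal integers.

Answer: 18 1534 890

Derivation:
Read 1: bits[0:7] width=7 -> value=18 (bin 0010010); offset now 7 = byte 0 bit 7; 41 bits remain
Read 2: bits[7:18] width=11 -> value=1534 (bin 10111111110); offset now 18 = byte 2 bit 2; 30 bits remain
Read 3: bits[18:28] width=10 -> value=890 (bin 1101111010); offset now 28 = byte 3 bit 4; 20 bits remain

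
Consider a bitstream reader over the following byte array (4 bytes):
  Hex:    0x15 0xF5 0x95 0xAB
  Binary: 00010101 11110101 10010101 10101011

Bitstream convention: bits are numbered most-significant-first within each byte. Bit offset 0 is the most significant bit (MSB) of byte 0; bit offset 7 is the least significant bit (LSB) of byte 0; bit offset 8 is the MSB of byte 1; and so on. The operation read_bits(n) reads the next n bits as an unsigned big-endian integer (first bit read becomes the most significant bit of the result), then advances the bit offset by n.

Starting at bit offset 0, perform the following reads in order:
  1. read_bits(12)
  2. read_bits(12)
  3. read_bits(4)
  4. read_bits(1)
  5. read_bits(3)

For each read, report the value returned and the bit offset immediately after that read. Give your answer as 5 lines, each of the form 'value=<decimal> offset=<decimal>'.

Read 1: bits[0:12] width=12 -> value=351 (bin 000101011111); offset now 12 = byte 1 bit 4; 20 bits remain
Read 2: bits[12:24] width=12 -> value=1429 (bin 010110010101); offset now 24 = byte 3 bit 0; 8 bits remain
Read 3: bits[24:28] width=4 -> value=10 (bin 1010); offset now 28 = byte 3 bit 4; 4 bits remain
Read 4: bits[28:29] width=1 -> value=1 (bin 1); offset now 29 = byte 3 bit 5; 3 bits remain
Read 5: bits[29:32] width=3 -> value=3 (bin 011); offset now 32 = byte 4 bit 0; 0 bits remain

Answer: value=351 offset=12
value=1429 offset=24
value=10 offset=28
value=1 offset=29
value=3 offset=32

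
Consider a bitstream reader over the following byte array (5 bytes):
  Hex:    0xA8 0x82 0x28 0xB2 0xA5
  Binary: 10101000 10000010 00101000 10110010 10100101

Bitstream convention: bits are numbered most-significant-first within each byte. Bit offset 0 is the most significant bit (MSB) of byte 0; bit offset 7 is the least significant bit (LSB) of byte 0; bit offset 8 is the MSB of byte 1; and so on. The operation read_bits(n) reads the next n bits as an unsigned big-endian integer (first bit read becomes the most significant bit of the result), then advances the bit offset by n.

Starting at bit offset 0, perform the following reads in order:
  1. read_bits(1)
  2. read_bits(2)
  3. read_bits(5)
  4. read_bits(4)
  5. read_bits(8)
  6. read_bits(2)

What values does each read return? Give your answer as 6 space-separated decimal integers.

Answer: 1 1 8 8 34 2

Derivation:
Read 1: bits[0:1] width=1 -> value=1 (bin 1); offset now 1 = byte 0 bit 1; 39 bits remain
Read 2: bits[1:3] width=2 -> value=1 (bin 01); offset now 3 = byte 0 bit 3; 37 bits remain
Read 3: bits[3:8] width=5 -> value=8 (bin 01000); offset now 8 = byte 1 bit 0; 32 bits remain
Read 4: bits[8:12] width=4 -> value=8 (bin 1000); offset now 12 = byte 1 bit 4; 28 bits remain
Read 5: bits[12:20] width=8 -> value=34 (bin 00100010); offset now 20 = byte 2 bit 4; 20 bits remain
Read 6: bits[20:22] width=2 -> value=2 (bin 10); offset now 22 = byte 2 bit 6; 18 bits remain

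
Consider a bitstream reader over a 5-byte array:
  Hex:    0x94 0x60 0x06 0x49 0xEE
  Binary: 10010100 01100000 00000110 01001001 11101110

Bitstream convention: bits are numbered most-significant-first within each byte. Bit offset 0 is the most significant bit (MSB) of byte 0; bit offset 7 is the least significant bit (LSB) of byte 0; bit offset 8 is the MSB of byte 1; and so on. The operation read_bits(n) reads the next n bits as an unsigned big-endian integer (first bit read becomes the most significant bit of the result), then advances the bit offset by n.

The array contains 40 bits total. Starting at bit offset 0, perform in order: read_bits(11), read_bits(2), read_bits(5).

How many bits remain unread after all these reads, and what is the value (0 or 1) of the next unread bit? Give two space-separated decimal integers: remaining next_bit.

Read 1: bits[0:11] width=11 -> value=1187 (bin 10010100011); offset now 11 = byte 1 bit 3; 29 bits remain
Read 2: bits[11:13] width=2 -> value=0 (bin 00); offset now 13 = byte 1 bit 5; 27 bits remain
Read 3: bits[13:18] width=5 -> value=0 (bin 00000); offset now 18 = byte 2 bit 2; 22 bits remain

Answer: 22 0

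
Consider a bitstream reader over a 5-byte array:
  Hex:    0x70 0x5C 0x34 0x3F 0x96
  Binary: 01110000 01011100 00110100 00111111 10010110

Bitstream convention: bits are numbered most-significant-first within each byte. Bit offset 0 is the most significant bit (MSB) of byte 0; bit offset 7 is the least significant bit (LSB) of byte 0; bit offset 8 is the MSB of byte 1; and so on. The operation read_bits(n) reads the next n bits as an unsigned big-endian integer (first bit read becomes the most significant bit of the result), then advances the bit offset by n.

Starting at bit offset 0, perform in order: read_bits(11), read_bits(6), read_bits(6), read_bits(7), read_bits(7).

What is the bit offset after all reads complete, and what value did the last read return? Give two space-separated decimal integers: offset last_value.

Answer: 37 114

Derivation:
Read 1: bits[0:11] width=11 -> value=898 (bin 01110000010); offset now 11 = byte 1 bit 3; 29 bits remain
Read 2: bits[11:17] width=6 -> value=56 (bin 111000); offset now 17 = byte 2 bit 1; 23 bits remain
Read 3: bits[17:23] width=6 -> value=26 (bin 011010); offset now 23 = byte 2 bit 7; 17 bits remain
Read 4: bits[23:30] width=7 -> value=15 (bin 0001111); offset now 30 = byte 3 bit 6; 10 bits remain
Read 5: bits[30:37] width=7 -> value=114 (bin 1110010); offset now 37 = byte 4 bit 5; 3 bits remain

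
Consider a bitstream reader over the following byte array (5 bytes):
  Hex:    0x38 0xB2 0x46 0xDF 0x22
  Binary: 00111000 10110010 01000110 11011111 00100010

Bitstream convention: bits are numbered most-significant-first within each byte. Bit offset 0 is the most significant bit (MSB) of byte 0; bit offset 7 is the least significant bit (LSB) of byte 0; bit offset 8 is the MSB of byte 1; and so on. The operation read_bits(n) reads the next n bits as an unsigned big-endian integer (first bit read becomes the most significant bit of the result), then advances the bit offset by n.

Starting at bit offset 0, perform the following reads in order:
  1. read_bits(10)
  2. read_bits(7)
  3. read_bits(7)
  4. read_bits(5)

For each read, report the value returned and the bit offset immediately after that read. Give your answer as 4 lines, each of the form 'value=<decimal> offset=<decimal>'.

Answer: value=226 offset=10
value=100 offset=17
value=70 offset=24
value=27 offset=29

Derivation:
Read 1: bits[0:10] width=10 -> value=226 (bin 0011100010); offset now 10 = byte 1 bit 2; 30 bits remain
Read 2: bits[10:17] width=7 -> value=100 (bin 1100100); offset now 17 = byte 2 bit 1; 23 bits remain
Read 3: bits[17:24] width=7 -> value=70 (bin 1000110); offset now 24 = byte 3 bit 0; 16 bits remain
Read 4: bits[24:29] width=5 -> value=27 (bin 11011); offset now 29 = byte 3 bit 5; 11 bits remain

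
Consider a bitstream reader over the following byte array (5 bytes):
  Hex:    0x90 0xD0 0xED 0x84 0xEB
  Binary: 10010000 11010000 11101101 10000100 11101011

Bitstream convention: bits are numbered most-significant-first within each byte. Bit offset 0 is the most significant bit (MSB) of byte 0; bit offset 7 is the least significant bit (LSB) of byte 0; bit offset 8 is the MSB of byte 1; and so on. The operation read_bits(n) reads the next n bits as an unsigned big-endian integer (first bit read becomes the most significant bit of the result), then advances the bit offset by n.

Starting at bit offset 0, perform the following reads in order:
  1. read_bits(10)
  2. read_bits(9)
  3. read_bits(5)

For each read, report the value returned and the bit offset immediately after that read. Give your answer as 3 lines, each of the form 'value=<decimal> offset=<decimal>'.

Read 1: bits[0:10] width=10 -> value=579 (bin 1001000011); offset now 10 = byte 1 bit 2; 30 bits remain
Read 2: bits[10:19] width=9 -> value=135 (bin 010000111); offset now 19 = byte 2 bit 3; 21 bits remain
Read 3: bits[19:24] width=5 -> value=13 (bin 01101); offset now 24 = byte 3 bit 0; 16 bits remain

Answer: value=579 offset=10
value=135 offset=19
value=13 offset=24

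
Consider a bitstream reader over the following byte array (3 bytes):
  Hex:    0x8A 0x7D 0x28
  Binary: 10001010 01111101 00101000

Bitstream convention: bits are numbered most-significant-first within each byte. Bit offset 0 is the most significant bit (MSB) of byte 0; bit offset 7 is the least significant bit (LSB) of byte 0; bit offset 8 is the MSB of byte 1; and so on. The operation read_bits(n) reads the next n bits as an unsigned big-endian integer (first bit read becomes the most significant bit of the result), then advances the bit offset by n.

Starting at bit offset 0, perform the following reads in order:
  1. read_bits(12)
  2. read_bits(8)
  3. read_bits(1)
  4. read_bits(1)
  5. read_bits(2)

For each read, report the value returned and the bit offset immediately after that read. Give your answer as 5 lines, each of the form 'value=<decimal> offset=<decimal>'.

Answer: value=2215 offset=12
value=210 offset=20
value=1 offset=21
value=0 offset=22
value=0 offset=24

Derivation:
Read 1: bits[0:12] width=12 -> value=2215 (bin 100010100111); offset now 12 = byte 1 bit 4; 12 bits remain
Read 2: bits[12:20] width=8 -> value=210 (bin 11010010); offset now 20 = byte 2 bit 4; 4 bits remain
Read 3: bits[20:21] width=1 -> value=1 (bin 1); offset now 21 = byte 2 bit 5; 3 bits remain
Read 4: bits[21:22] width=1 -> value=0 (bin 0); offset now 22 = byte 2 bit 6; 2 bits remain
Read 5: bits[22:24] width=2 -> value=0 (bin 00); offset now 24 = byte 3 bit 0; 0 bits remain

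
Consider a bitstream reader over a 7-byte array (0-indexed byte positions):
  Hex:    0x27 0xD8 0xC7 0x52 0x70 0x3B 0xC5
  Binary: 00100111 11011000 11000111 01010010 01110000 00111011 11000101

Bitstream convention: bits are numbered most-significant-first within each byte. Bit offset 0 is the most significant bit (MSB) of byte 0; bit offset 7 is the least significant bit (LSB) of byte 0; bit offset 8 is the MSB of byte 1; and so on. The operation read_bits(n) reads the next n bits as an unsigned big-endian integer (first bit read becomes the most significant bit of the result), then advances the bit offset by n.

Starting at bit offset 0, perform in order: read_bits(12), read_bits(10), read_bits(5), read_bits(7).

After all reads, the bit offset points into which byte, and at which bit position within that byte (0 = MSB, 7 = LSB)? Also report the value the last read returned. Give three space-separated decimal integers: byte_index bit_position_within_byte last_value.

Answer: 4 2 73

Derivation:
Read 1: bits[0:12] width=12 -> value=637 (bin 001001111101); offset now 12 = byte 1 bit 4; 44 bits remain
Read 2: bits[12:22] width=10 -> value=561 (bin 1000110001); offset now 22 = byte 2 bit 6; 34 bits remain
Read 3: bits[22:27] width=5 -> value=26 (bin 11010); offset now 27 = byte 3 bit 3; 29 bits remain
Read 4: bits[27:34] width=7 -> value=73 (bin 1001001); offset now 34 = byte 4 bit 2; 22 bits remain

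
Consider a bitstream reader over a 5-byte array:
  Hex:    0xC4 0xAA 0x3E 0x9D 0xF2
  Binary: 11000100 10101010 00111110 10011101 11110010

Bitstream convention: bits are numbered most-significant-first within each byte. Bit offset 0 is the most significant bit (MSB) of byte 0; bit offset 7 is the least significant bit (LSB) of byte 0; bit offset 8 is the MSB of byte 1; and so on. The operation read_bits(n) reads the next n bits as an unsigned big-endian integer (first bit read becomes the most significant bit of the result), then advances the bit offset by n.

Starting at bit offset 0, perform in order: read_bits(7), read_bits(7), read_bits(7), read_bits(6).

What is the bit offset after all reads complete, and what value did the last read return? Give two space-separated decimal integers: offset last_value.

Answer: 27 52

Derivation:
Read 1: bits[0:7] width=7 -> value=98 (bin 1100010); offset now 7 = byte 0 bit 7; 33 bits remain
Read 2: bits[7:14] width=7 -> value=42 (bin 0101010); offset now 14 = byte 1 bit 6; 26 bits remain
Read 3: bits[14:21] width=7 -> value=71 (bin 1000111); offset now 21 = byte 2 bit 5; 19 bits remain
Read 4: bits[21:27] width=6 -> value=52 (bin 110100); offset now 27 = byte 3 bit 3; 13 bits remain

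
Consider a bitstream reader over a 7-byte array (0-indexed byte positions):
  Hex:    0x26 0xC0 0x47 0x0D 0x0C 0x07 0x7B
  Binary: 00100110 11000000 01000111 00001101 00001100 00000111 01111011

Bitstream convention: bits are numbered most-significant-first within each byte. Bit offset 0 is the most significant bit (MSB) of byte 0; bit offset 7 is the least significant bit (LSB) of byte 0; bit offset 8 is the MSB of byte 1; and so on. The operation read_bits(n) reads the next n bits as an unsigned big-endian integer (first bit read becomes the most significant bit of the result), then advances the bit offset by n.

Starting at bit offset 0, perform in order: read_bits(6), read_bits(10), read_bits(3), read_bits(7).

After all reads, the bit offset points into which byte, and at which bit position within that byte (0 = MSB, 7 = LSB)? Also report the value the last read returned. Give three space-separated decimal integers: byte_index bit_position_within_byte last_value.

Read 1: bits[0:6] width=6 -> value=9 (bin 001001); offset now 6 = byte 0 bit 6; 50 bits remain
Read 2: bits[6:16] width=10 -> value=704 (bin 1011000000); offset now 16 = byte 2 bit 0; 40 bits remain
Read 3: bits[16:19] width=3 -> value=2 (bin 010); offset now 19 = byte 2 bit 3; 37 bits remain
Read 4: bits[19:26] width=7 -> value=28 (bin 0011100); offset now 26 = byte 3 bit 2; 30 bits remain

Answer: 3 2 28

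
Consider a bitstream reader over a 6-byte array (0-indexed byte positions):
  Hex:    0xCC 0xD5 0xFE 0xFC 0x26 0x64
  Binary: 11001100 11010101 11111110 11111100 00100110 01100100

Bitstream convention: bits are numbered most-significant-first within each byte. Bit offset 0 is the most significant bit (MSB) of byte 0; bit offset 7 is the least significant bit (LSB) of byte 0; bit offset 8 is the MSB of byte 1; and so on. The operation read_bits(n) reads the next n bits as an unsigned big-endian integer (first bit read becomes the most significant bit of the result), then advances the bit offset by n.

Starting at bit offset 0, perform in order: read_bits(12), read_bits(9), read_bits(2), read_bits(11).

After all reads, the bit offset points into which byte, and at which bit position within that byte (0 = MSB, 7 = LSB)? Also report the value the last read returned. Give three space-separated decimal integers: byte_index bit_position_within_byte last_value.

Read 1: bits[0:12] width=12 -> value=3277 (bin 110011001101); offset now 12 = byte 1 bit 4; 36 bits remain
Read 2: bits[12:21] width=9 -> value=191 (bin 010111111); offset now 21 = byte 2 bit 5; 27 bits remain
Read 3: bits[21:23] width=2 -> value=3 (bin 11); offset now 23 = byte 2 bit 7; 25 bits remain
Read 4: bits[23:34] width=11 -> value=1008 (bin 01111110000); offset now 34 = byte 4 bit 2; 14 bits remain

Answer: 4 2 1008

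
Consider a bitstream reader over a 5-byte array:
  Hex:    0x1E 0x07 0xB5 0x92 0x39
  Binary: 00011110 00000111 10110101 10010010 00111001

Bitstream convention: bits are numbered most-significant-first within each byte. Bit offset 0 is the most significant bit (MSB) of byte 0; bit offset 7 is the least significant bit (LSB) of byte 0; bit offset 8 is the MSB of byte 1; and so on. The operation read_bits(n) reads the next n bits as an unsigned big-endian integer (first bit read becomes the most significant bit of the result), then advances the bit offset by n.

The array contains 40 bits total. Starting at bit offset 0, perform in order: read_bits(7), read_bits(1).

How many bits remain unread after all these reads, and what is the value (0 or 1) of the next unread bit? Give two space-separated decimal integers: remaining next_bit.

Answer: 32 0

Derivation:
Read 1: bits[0:7] width=7 -> value=15 (bin 0001111); offset now 7 = byte 0 bit 7; 33 bits remain
Read 2: bits[7:8] width=1 -> value=0 (bin 0); offset now 8 = byte 1 bit 0; 32 bits remain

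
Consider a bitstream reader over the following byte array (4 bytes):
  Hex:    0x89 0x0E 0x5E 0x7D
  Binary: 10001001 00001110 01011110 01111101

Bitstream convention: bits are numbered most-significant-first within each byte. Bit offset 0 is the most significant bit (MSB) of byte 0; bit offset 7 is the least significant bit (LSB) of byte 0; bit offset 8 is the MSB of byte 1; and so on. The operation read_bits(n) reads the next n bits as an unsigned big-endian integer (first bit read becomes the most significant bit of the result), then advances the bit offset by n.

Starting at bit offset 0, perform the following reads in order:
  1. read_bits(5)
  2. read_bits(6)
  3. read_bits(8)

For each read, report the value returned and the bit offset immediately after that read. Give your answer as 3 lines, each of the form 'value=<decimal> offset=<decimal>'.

Read 1: bits[0:5] width=5 -> value=17 (bin 10001); offset now 5 = byte 0 bit 5; 27 bits remain
Read 2: bits[5:11] width=6 -> value=8 (bin 001000); offset now 11 = byte 1 bit 3; 21 bits remain
Read 3: bits[11:19] width=8 -> value=114 (bin 01110010); offset now 19 = byte 2 bit 3; 13 bits remain

Answer: value=17 offset=5
value=8 offset=11
value=114 offset=19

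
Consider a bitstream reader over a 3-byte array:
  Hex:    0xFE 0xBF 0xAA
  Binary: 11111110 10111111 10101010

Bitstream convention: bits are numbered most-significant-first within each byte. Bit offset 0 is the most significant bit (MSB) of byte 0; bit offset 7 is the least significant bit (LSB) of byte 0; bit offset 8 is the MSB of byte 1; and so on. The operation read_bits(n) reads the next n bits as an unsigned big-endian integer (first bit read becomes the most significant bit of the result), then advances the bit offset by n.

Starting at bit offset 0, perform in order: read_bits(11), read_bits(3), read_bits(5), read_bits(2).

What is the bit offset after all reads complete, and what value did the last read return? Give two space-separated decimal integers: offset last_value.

Answer: 21 1

Derivation:
Read 1: bits[0:11] width=11 -> value=2037 (bin 11111110101); offset now 11 = byte 1 bit 3; 13 bits remain
Read 2: bits[11:14] width=3 -> value=7 (bin 111); offset now 14 = byte 1 bit 6; 10 bits remain
Read 3: bits[14:19] width=5 -> value=29 (bin 11101); offset now 19 = byte 2 bit 3; 5 bits remain
Read 4: bits[19:21] width=2 -> value=1 (bin 01); offset now 21 = byte 2 bit 5; 3 bits remain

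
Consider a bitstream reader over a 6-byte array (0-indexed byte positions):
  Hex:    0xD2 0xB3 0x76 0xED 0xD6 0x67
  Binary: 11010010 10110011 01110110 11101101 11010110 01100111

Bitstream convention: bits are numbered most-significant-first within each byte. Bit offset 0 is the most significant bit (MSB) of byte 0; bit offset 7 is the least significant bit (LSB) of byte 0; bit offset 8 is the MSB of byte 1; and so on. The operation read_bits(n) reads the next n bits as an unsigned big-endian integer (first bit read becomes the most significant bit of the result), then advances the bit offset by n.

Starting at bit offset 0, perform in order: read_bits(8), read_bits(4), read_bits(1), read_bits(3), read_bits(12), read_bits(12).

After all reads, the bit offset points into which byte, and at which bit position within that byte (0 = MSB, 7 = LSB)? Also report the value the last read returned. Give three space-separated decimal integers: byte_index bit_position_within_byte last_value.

Answer: 5 0 3542

Derivation:
Read 1: bits[0:8] width=8 -> value=210 (bin 11010010); offset now 8 = byte 1 bit 0; 40 bits remain
Read 2: bits[8:12] width=4 -> value=11 (bin 1011); offset now 12 = byte 1 bit 4; 36 bits remain
Read 3: bits[12:13] width=1 -> value=0 (bin 0); offset now 13 = byte 1 bit 5; 35 bits remain
Read 4: bits[13:16] width=3 -> value=3 (bin 011); offset now 16 = byte 2 bit 0; 32 bits remain
Read 5: bits[16:28] width=12 -> value=1902 (bin 011101101110); offset now 28 = byte 3 bit 4; 20 bits remain
Read 6: bits[28:40] width=12 -> value=3542 (bin 110111010110); offset now 40 = byte 5 bit 0; 8 bits remain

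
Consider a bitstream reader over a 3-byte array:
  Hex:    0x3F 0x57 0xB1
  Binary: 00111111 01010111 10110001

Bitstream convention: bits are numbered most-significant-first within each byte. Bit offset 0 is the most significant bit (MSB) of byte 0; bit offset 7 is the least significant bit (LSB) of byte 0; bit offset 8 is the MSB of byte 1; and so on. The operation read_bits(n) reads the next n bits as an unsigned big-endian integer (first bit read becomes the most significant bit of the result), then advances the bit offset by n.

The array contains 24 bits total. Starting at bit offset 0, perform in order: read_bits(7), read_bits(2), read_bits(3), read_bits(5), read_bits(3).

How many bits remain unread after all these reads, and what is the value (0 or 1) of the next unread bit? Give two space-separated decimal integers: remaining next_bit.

Read 1: bits[0:7] width=7 -> value=31 (bin 0011111); offset now 7 = byte 0 bit 7; 17 bits remain
Read 2: bits[7:9] width=2 -> value=2 (bin 10); offset now 9 = byte 1 bit 1; 15 bits remain
Read 3: bits[9:12] width=3 -> value=5 (bin 101); offset now 12 = byte 1 bit 4; 12 bits remain
Read 4: bits[12:17] width=5 -> value=15 (bin 01111); offset now 17 = byte 2 bit 1; 7 bits remain
Read 5: bits[17:20] width=3 -> value=3 (bin 011); offset now 20 = byte 2 bit 4; 4 bits remain

Answer: 4 0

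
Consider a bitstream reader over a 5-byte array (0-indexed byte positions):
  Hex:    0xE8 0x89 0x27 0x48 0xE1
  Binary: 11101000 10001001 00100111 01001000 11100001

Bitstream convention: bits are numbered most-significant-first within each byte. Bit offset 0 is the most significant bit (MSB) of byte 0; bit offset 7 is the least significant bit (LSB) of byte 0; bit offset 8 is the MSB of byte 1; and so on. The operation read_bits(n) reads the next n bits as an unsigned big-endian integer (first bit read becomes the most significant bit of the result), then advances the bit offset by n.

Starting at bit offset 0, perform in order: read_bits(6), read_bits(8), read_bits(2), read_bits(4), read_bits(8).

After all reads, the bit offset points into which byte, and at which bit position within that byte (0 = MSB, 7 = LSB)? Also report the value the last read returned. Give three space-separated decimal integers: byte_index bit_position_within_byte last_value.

Read 1: bits[0:6] width=6 -> value=58 (bin 111010); offset now 6 = byte 0 bit 6; 34 bits remain
Read 2: bits[6:14] width=8 -> value=34 (bin 00100010); offset now 14 = byte 1 bit 6; 26 bits remain
Read 3: bits[14:16] width=2 -> value=1 (bin 01); offset now 16 = byte 2 bit 0; 24 bits remain
Read 4: bits[16:20] width=4 -> value=2 (bin 0010); offset now 20 = byte 2 bit 4; 20 bits remain
Read 5: bits[20:28] width=8 -> value=116 (bin 01110100); offset now 28 = byte 3 bit 4; 12 bits remain

Answer: 3 4 116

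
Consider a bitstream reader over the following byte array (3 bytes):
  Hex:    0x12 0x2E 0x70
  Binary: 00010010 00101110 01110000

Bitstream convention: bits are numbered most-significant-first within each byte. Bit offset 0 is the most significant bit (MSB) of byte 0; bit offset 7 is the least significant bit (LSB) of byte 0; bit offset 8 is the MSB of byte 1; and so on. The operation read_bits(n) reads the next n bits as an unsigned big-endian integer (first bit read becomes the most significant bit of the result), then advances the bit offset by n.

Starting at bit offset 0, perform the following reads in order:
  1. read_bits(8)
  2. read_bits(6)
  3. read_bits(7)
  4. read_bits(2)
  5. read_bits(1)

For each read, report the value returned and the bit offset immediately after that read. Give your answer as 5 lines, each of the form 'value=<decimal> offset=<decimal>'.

Read 1: bits[0:8] width=8 -> value=18 (bin 00010010); offset now 8 = byte 1 bit 0; 16 bits remain
Read 2: bits[8:14] width=6 -> value=11 (bin 001011); offset now 14 = byte 1 bit 6; 10 bits remain
Read 3: bits[14:21] width=7 -> value=78 (bin 1001110); offset now 21 = byte 2 bit 5; 3 bits remain
Read 4: bits[21:23] width=2 -> value=0 (bin 00); offset now 23 = byte 2 bit 7; 1 bits remain
Read 5: bits[23:24] width=1 -> value=0 (bin 0); offset now 24 = byte 3 bit 0; 0 bits remain

Answer: value=18 offset=8
value=11 offset=14
value=78 offset=21
value=0 offset=23
value=0 offset=24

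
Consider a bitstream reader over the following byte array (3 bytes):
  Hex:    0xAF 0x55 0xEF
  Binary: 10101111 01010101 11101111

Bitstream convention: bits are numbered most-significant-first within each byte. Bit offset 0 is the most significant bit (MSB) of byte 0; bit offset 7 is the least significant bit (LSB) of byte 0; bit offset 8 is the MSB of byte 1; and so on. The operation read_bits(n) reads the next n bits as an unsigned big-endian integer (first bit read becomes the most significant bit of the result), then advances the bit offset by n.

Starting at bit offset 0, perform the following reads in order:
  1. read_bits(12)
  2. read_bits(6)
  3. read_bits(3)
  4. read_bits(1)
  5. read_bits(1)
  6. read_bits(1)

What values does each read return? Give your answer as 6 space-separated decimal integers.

Read 1: bits[0:12] width=12 -> value=2805 (bin 101011110101); offset now 12 = byte 1 bit 4; 12 bits remain
Read 2: bits[12:18] width=6 -> value=23 (bin 010111); offset now 18 = byte 2 bit 2; 6 bits remain
Read 3: bits[18:21] width=3 -> value=5 (bin 101); offset now 21 = byte 2 bit 5; 3 bits remain
Read 4: bits[21:22] width=1 -> value=1 (bin 1); offset now 22 = byte 2 bit 6; 2 bits remain
Read 5: bits[22:23] width=1 -> value=1 (bin 1); offset now 23 = byte 2 bit 7; 1 bits remain
Read 6: bits[23:24] width=1 -> value=1 (bin 1); offset now 24 = byte 3 bit 0; 0 bits remain

Answer: 2805 23 5 1 1 1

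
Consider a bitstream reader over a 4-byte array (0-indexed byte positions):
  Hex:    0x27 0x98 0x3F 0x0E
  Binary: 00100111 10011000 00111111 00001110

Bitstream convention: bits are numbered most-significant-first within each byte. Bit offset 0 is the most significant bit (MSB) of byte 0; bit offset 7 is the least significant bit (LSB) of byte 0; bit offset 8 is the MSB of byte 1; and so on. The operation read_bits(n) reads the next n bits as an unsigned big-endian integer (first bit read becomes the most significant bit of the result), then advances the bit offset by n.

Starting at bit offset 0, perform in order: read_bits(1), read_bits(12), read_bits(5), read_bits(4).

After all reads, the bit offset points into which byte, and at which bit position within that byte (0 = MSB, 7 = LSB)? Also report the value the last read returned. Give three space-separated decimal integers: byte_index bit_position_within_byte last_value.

Read 1: bits[0:1] width=1 -> value=0 (bin 0); offset now 1 = byte 0 bit 1; 31 bits remain
Read 2: bits[1:13] width=12 -> value=1267 (bin 010011110011); offset now 13 = byte 1 bit 5; 19 bits remain
Read 3: bits[13:18] width=5 -> value=0 (bin 00000); offset now 18 = byte 2 bit 2; 14 bits remain
Read 4: bits[18:22] width=4 -> value=15 (bin 1111); offset now 22 = byte 2 bit 6; 10 bits remain

Answer: 2 6 15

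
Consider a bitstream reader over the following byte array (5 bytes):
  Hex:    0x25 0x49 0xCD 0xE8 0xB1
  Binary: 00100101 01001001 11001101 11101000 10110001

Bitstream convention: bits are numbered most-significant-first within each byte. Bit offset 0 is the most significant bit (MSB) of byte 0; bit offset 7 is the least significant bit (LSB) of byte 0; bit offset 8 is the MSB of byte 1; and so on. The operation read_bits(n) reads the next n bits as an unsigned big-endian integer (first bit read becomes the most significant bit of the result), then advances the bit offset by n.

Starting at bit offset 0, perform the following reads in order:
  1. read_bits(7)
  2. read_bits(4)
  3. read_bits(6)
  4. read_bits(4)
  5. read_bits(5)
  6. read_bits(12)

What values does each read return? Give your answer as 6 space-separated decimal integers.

Answer: 18 10 19 9 23 2604

Derivation:
Read 1: bits[0:7] width=7 -> value=18 (bin 0010010); offset now 7 = byte 0 bit 7; 33 bits remain
Read 2: bits[7:11] width=4 -> value=10 (bin 1010); offset now 11 = byte 1 bit 3; 29 bits remain
Read 3: bits[11:17] width=6 -> value=19 (bin 010011); offset now 17 = byte 2 bit 1; 23 bits remain
Read 4: bits[17:21] width=4 -> value=9 (bin 1001); offset now 21 = byte 2 bit 5; 19 bits remain
Read 5: bits[21:26] width=5 -> value=23 (bin 10111); offset now 26 = byte 3 bit 2; 14 bits remain
Read 6: bits[26:38] width=12 -> value=2604 (bin 101000101100); offset now 38 = byte 4 bit 6; 2 bits remain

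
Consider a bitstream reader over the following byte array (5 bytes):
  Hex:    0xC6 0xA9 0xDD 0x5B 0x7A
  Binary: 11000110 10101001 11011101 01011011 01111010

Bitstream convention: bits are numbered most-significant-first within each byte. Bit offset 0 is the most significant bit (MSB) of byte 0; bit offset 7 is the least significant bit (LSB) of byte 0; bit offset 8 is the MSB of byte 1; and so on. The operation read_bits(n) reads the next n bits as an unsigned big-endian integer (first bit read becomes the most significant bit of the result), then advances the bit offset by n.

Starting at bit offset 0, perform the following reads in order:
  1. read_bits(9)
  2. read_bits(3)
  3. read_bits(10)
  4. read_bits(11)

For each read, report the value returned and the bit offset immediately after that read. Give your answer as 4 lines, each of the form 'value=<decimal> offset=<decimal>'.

Read 1: bits[0:9] width=9 -> value=397 (bin 110001101); offset now 9 = byte 1 bit 1; 31 bits remain
Read 2: bits[9:12] width=3 -> value=2 (bin 010); offset now 12 = byte 1 bit 4; 28 bits remain
Read 3: bits[12:22] width=10 -> value=631 (bin 1001110111); offset now 22 = byte 2 bit 6; 18 bits remain
Read 4: bits[22:33] width=11 -> value=694 (bin 01010110110); offset now 33 = byte 4 bit 1; 7 bits remain

Answer: value=397 offset=9
value=2 offset=12
value=631 offset=22
value=694 offset=33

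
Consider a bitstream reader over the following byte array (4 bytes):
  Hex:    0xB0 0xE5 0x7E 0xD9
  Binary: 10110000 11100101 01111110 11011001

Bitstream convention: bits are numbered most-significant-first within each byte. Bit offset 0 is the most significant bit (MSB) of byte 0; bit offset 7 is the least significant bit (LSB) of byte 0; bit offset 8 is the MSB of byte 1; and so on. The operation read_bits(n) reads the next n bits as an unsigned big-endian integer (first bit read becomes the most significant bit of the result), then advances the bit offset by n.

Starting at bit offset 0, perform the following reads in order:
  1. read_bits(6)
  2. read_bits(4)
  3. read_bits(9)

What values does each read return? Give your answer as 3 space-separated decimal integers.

Read 1: bits[0:6] width=6 -> value=44 (bin 101100); offset now 6 = byte 0 bit 6; 26 bits remain
Read 2: bits[6:10] width=4 -> value=3 (bin 0011); offset now 10 = byte 1 bit 2; 22 bits remain
Read 3: bits[10:19] width=9 -> value=299 (bin 100101011); offset now 19 = byte 2 bit 3; 13 bits remain

Answer: 44 3 299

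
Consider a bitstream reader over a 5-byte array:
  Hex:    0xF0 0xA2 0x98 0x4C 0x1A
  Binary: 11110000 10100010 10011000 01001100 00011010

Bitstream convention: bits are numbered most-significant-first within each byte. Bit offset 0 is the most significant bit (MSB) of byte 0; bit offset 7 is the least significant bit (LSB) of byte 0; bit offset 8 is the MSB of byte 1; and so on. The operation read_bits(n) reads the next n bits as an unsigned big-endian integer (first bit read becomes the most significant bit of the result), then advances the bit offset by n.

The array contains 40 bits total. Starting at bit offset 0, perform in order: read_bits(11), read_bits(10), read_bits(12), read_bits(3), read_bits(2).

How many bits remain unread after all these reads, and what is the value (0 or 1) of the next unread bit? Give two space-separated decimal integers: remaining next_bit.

Answer: 2 1

Derivation:
Read 1: bits[0:11] width=11 -> value=1925 (bin 11110000101); offset now 11 = byte 1 bit 3; 29 bits remain
Read 2: bits[11:21] width=10 -> value=83 (bin 0001010011); offset now 21 = byte 2 bit 5; 19 bits remain
Read 3: bits[21:33] width=12 -> value=152 (bin 000010011000); offset now 33 = byte 4 bit 1; 7 bits remain
Read 4: bits[33:36] width=3 -> value=1 (bin 001); offset now 36 = byte 4 bit 4; 4 bits remain
Read 5: bits[36:38] width=2 -> value=2 (bin 10); offset now 38 = byte 4 bit 6; 2 bits remain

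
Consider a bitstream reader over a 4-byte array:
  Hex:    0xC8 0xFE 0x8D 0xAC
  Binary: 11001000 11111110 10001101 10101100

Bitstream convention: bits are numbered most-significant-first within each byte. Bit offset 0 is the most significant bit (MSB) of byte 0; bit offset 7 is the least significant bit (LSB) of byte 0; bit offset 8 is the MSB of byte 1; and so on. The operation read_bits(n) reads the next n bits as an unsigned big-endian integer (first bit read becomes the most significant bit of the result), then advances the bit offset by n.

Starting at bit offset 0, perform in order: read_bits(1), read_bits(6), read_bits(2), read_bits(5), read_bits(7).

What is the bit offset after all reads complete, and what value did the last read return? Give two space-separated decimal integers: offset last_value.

Read 1: bits[0:1] width=1 -> value=1 (bin 1); offset now 1 = byte 0 bit 1; 31 bits remain
Read 2: bits[1:7] width=6 -> value=36 (bin 100100); offset now 7 = byte 0 bit 7; 25 bits remain
Read 3: bits[7:9] width=2 -> value=1 (bin 01); offset now 9 = byte 1 bit 1; 23 bits remain
Read 4: bits[9:14] width=5 -> value=31 (bin 11111); offset now 14 = byte 1 bit 6; 18 bits remain
Read 5: bits[14:21] width=7 -> value=81 (bin 1010001); offset now 21 = byte 2 bit 5; 11 bits remain

Answer: 21 81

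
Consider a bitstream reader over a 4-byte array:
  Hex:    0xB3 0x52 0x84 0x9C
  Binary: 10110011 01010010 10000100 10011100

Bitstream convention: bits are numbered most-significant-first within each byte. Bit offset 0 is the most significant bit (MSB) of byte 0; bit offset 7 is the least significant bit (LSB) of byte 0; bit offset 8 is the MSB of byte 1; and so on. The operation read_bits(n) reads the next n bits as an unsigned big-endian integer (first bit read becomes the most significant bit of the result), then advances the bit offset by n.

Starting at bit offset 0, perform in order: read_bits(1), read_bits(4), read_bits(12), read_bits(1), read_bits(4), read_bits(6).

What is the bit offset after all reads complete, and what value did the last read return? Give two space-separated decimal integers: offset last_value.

Answer: 28 9

Derivation:
Read 1: bits[0:1] width=1 -> value=1 (bin 1); offset now 1 = byte 0 bit 1; 31 bits remain
Read 2: bits[1:5] width=4 -> value=6 (bin 0110); offset now 5 = byte 0 bit 5; 27 bits remain
Read 3: bits[5:17] width=12 -> value=1701 (bin 011010100101); offset now 17 = byte 2 bit 1; 15 bits remain
Read 4: bits[17:18] width=1 -> value=0 (bin 0); offset now 18 = byte 2 bit 2; 14 bits remain
Read 5: bits[18:22] width=4 -> value=1 (bin 0001); offset now 22 = byte 2 bit 6; 10 bits remain
Read 6: bits[22:28] width=6 -> value=9 (bin 001001); offset now 28 = byte 3 bit 4; 4 bits remain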